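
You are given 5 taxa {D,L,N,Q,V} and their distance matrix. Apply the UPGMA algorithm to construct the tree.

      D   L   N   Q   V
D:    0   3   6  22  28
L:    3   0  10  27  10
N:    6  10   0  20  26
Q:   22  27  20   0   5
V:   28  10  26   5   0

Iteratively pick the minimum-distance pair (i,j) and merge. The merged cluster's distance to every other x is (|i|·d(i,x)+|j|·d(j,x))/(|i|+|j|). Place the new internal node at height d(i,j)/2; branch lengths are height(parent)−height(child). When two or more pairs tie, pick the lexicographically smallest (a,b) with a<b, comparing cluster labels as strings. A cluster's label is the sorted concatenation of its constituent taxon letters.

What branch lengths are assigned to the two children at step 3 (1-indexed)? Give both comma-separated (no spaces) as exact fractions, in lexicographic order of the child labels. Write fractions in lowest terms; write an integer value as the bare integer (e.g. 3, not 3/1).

1. join D+L (d=3) ⇒ DL; edges |D|=3/2, |L|=3/2
  updated: d(DL,N)=8, d(DL,Q)=49/2, d(DL,V)=19
2. join Q+V (d=5) ⇒ QV; edges |Q|=5/2, |V|=5/2
  updated: d(DL,QV)=87/4, d(N,QV)=23
3. join DL+N (d=8) ⇒ DLN; edges |DL|=5/2, |N|=4
  updated: d(DLN,QV)=133/6
4. join DLN+QV (d=133/6) ⇒ DLNQV; edges |DLN|=85/12, |QV|=103/12
final tree: (((D:3/2,L:3/2):5/2,N:4):85/12,(Q:5/2,V:5/2):103/12)
total length: 181/6

5/2,4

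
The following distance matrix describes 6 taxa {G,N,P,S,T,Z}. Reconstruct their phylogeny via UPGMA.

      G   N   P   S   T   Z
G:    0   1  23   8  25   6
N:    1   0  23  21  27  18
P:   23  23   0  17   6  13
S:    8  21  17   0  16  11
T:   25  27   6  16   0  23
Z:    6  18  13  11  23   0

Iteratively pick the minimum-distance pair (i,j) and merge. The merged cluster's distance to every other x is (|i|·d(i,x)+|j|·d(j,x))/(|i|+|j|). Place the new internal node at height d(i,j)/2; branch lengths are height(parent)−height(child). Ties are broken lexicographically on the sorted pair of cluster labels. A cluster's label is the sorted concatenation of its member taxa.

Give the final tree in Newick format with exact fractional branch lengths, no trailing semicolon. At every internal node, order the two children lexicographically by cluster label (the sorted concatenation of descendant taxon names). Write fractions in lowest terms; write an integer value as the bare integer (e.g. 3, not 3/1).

(((G:1/2,N:1/2):49/8,(S:11/2,Z:11/2):9/8):61/16,(P:3,T:3):119/16)

iteration 1: select G,N (d=1); attach at lengths (1/2, 1/2); label the merged cluster GN
  updated: d(GN,P)=23, d(GN,S)=29/2, d(GN,T)=26, d(GN,Z)=12
iteration 2: select P,T (d=6); attach at lengths (3, 3); label the merged cluster PT
  updated: d(GN,PT)=49/2, d(PT,S)=33/2, d(PT,Z)=18
iteration 3: select S,Z (d=11); attach at lengths (11/2, 11/2); label the merged cluster SZ
  updated: d(GN,SZ)=53/4, d(PT,SZ)=69/4
iteration 4: select GN,SZ (d=53/4); attach at lengths (49/8, 9/8); label the merged cluster GNSZ
  updated: d(GNSZ,PT)=167/8
iteration 5: select GNSZ,PT (d=167/8); attach at lengths (61/16, 119/16); label the merged cluster GNPSTZ
final tree: (((G:1/2,N:1/2):49/8,(S:11/2,Z:11/2):9/8):61/16,(P:3,T:3):119/16)
total length: 73/2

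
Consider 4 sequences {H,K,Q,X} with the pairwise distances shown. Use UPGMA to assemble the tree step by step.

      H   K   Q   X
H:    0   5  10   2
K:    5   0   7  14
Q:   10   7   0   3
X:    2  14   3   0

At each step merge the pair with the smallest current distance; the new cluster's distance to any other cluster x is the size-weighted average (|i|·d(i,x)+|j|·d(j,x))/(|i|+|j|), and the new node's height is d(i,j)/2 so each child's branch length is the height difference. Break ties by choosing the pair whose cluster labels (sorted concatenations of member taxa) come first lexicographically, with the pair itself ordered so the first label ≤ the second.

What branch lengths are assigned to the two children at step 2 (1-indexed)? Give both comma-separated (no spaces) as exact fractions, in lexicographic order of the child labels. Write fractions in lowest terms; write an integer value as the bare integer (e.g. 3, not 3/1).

1. join H+X (d=2) ⇒ HX; edges |H|=1, |X|=1
  updated: d(HX,K)=19/2, d(HX,Q)=13/2
2. join HX+Q (d=13/2) ⇒ HQX; edges |HX|=9/4, |Q|=13/4
  updated: d(HQX,K)=26/3
3. join HQX+K (d=26/3) ⇒ HKQX; edges |HQX|=13/12, |K|=13/3
final tree: (((H:1,X:1):9/4,Q:13/4):13/12,K:13/3)
total length: 155/12

9/4,13/4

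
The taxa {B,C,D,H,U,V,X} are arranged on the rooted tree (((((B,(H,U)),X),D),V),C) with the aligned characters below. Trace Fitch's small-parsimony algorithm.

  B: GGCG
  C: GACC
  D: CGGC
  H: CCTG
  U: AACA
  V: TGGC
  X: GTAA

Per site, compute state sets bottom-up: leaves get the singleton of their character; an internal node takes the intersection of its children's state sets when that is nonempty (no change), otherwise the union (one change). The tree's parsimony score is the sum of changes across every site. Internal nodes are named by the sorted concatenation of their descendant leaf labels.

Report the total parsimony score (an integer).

15

site 0, node HU: H={C} ∪ U={A} → {A,C} (+1)
site 0, node BHU: B={G} ∪ HU={A,C} → {A,C,G} (+1)
site 0, node BHUX: BHU={A,C,G} ∩ X={G} → {G} (+0)
site 0, node BDHUX: BHUX={G} ∪ D={C} → {C,G} (+1)
site 0, node BDHUVX: BDHUX={C,G} ∪ V={T} → {C,G,T} (+1)
site 0, node BCDHUVX: BDHUVX={C,G,T} ∩ C={G} → {G} (+0)
site 1, node HU: H={C} ∪ U={A} → {A,C} (+1)
site 1, node BHU: B={G} ∪ HU={A,C} → {A,C,G} (+1)
site 1, node BHUX: BHU={A,C,G} ∪ X={T} → {A,C,G,T} (+1)
site 1, node BDHUX: BHUX={A,C,G,T} ∩ D={G} → {G} (+0)
site 1, node BDHUVX: BDHUX={G} ∩ V={G} → {G} (+0)
site 1, node BCDHUVX: BDHUVX={G} ∪ C={A} → {A,G} (+1)
site 2, node HU: H={T} ∪ U={C} → {C,T} (+1)
site 2, node BHU: B={C} ∩ HU={C,T} → {C} (+0)
site 2, node BHUX: BHU={C} ∪ X={A} → {A,C} (+1)
site 2, node BDHUX: BHUX={A,C} ∪ D={G} → {A,C,G} (+1)
site 2, node BDHUVX: BDHUX={A,C,G} ∩ V={G} → {G} (+0)
site 2, node BCDHUVX: BDHUVX={G} ∪ C={C} → {C,G} (+1)
site 3, node HU: H={G} ∪ U={A} → {A,G} (+1)
site 3, node BHU: B={G} ∩ HU={A,G} → {G} (+0)
site 3, node BHUX: BHU={G} ∪ X={A} → {A,G} (+1)
site 3, node BDHUX: BHUX={A,G} ∪ D={C} → {A,C,G} (+1)
site 3, node BDHUVX: BDHUX={A,C,G} ∩ V={C} → {C} (+0)
site 3, node BCDHUVX: BDHUVX={C} ∩ C={C} → {C} (+0)
per-site changes: [4, 4, 4, 3]; total = 15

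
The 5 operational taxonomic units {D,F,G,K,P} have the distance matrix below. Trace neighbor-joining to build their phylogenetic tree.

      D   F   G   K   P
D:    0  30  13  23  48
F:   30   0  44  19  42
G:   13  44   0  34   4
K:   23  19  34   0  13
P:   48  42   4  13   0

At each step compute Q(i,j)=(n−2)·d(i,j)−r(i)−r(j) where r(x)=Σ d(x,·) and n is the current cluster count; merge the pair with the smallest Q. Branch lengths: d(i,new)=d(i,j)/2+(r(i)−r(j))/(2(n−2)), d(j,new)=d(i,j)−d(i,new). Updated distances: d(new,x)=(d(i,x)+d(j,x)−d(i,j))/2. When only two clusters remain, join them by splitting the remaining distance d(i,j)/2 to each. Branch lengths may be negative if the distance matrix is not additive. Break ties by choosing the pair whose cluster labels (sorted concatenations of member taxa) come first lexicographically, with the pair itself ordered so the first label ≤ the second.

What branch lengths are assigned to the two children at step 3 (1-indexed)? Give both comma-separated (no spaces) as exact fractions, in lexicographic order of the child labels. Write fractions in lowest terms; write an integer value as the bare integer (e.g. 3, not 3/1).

iteration 1: select G,P (d=4, Q=-190); attach at lengths (0, 4); label the merged cluster GP
  updated: d(D,GP)=57/2, d(F,GP)=41, d(GP,K)=43/2
iteration 2: select D,GP (d=57/2, Q=-231/2); attach at lengths (95/8, 133/8); label the merged cluster DGP
  updated: d(DGP,F)=85/4, d(DGP,K)=8
iteration 3: select DGP,F (d=85/4, Q=-193/4); attach at lengths (41/8, 129/8); label the merged cluster DFGP
  updated: d(DFGP,K)=23/8
iteration 4: select DFGP,K (d=23/8); attach at lengths (23/16, 23/16); label the merged cluster DFGKP
final tree: (((D:95/8,(G:0,P:4):133/8):41/8,F:129/8):23/16,K:23/16)
total length: 453/8

41/8,129/8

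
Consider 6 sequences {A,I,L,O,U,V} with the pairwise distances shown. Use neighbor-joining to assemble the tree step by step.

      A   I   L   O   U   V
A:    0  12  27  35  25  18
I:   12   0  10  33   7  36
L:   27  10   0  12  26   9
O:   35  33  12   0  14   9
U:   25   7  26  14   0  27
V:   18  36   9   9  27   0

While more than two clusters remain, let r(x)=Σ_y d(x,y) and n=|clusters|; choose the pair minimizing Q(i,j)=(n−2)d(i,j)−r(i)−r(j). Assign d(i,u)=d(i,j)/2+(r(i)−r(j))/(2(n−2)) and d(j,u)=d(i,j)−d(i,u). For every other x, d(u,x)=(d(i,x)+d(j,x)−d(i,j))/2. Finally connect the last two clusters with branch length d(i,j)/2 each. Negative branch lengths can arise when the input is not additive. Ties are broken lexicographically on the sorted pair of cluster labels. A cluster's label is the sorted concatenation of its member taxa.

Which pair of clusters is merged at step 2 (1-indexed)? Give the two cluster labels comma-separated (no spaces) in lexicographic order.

A,IU

step 1: merge (I,U) at d=7, Q=-169; branch lengths I→27/8, U→29/8; new cluster IU
  updated: d(A,IU)=15, d(IU,L)=29/2, d(IU,O)=20, d(IU,V)=28
step 2: merge (A,IU) at d=15, Q=-255/2; branch lengths A→125/12, IU→55/12; new cluster AIU
  updated: d(AIU,L)=53/4, d(AIU,O)=20, d(AIU,V)=31/2
step 3: merge (AIU,L) at d=53/4, Q=-113/2; branch lengths AIU→41/4, L→3; new cluster AILU
  updated: d(AILU,O)=75/8, d(AILU,V)=45/8
step 4: merge (AILU,O) at d=75/8, Q=-24; branch lengths AILU→3, O→51/8; new cluster AILOU
  updated: d(AILOU,V)=21/8
step 5: merge (AILOU,V) at d=21/8; branch lengths AILOU→21/16, V→21/16; new cluster AILOUV
final tree: ((((A:125/12,(I:27/8,U:29/8):55/12):41/4,L:3):3,O:51/8):21/16,V:21/16)
total length: 189/4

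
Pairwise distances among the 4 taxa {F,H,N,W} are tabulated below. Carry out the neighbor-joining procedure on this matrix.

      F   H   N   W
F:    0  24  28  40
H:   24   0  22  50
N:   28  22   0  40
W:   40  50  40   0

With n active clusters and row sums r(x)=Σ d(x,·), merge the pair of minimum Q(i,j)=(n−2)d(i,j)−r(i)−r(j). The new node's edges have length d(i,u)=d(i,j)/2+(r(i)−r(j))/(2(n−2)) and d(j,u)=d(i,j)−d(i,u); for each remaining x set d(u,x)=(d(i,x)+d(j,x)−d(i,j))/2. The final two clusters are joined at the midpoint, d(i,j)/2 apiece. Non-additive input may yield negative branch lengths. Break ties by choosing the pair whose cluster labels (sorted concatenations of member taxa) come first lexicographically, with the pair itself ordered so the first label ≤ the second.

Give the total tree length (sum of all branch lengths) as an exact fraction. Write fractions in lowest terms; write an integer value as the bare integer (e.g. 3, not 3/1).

iteration 1: select F,W (d=40, Q=-142); attach at lengths (21/2, 59/2); label the merged cluster FW
  updated: d(FW,H)=17, d(FW,N)=14
iteration 2: select FW,H (d=17, Q=-53); attach at lengths (9/2, 25/2); label the merged cluster FHW
  updated: d(FHW,N)=19/2
iteration 3: select FHW,N (d=19/2); attach at lengths (19/4, 19/4); label the merged cluster FHNW
final tree: (((F:21/2,W:59/2):9/2,H:25/2):19/4,N:19/4)
total length: 133/2

133/2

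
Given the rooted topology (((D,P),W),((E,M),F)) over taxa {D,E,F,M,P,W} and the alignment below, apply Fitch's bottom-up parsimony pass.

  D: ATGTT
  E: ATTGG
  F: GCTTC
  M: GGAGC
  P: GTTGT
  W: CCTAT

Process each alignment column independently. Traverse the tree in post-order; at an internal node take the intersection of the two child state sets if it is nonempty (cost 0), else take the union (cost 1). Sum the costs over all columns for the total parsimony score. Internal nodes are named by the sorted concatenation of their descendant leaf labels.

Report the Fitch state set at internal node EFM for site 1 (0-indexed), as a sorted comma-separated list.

C,G,T

DP@0: {A} ∪ {G} = {A,G} (union, +1)
DPW@0: {A,G} ∪ {C} = {A,C,G} (union, +1)
EM@0: {A} ∪ {G} = {A,G} (union, +1)
EFM@0: {A,G} ∩ {G} = {G} (intersection, +0)
DEFMPW@0: {A,C,G} ∩ {G} = {G} (intersection, +0)
DP@1: {T} ∩ {T} = {T} (intersection, +0)
DPW@1: {T} ∪ {C} = {C,T} (union, +1)
EM@1: {T} ∪ {G} = {G,T} (union, +1)
EFM@1: {G,T} ∪ {C} = {C,G,T} (union, +1)
DEFMPW@1: {C,T} ∩ {C,G,T} = {C,T} (intersection, +0)
DP@2: {G} ∪ {T} = {G,T} (union, +1)
DPW@2: {G,T} ∩ {T} = {T} (intersection, +0)
EM@2: {T} ∪ {A} = {A,T} (union, +1)
EFM@2: {A,T} ∩ {T} = {T} (intersection, +0)
DEFMPW@2: {T} ∩ {T} = {T} (intersection, +0)
DP@3: {T} ∪ {G} = {G,T} (union, +1)
DPW@3: {G,T} ∪ {A} = {A,G,T} (union, +1)
EM@3: {G} ∩ {G} = {G} (intersection, +0)
EFM@3: {G} ∪ {T} = {G,T} (union, +1)
DEFMPW@3: {A,G,T} ∩ {G,T} = {G,T} (intersection, +0)
DP@4: {T} ∩ {T} = {T} (intersection, +0)
DPW@4: {T} ∩ {T} = {T} (intersection, +0)
EM@4: {G} ∪ {C} = {C,G} (union, +1)
EFM@4: {C,G} ∩ {C} = {C} (intersection, +0)
DEFMPW@4: {T} ∪ {C} = {C,T} (union, +1)
per-site changes: [3, 3, 2, 3, 2]; total = 13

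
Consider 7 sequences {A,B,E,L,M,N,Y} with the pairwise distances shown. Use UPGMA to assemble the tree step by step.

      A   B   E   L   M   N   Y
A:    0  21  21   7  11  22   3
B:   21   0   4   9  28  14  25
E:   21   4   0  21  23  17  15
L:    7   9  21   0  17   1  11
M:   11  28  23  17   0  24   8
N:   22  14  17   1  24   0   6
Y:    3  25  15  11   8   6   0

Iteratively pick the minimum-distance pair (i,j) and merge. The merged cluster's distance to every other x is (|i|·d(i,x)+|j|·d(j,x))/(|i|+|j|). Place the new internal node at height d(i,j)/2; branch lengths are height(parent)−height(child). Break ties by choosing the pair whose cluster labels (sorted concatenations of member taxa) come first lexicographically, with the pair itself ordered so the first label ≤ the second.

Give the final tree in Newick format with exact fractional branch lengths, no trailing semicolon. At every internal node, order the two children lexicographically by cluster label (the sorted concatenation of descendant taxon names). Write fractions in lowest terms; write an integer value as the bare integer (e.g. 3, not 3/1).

((((A:3/2,Y:3/2):13/4,M:19/4):5/2,(L:1/2,N:1/2):27/4):49/20,(B:2,E:2):77/10)

iteration 1: select L,N (d=1); attach at lengths (1/2, 1/2); label the merged cluster LN
  updated: d(A,LN)=29/2, d(B,LN)=23/2, d(E,LN)=19, d(LN,M)=41/2, d(LN,Y)=17/2
iteration 2: select A,Y (d=3); attach at lengths (3/2, 3/2); label the merged cluster AY
  updated: d(AY,B)=23, d(AY,E)=18, d(AY,LN)=23/2, d(AY,M)=19/2
iteration 3: select B,E (d=4); attach at lengths (2, 2); label the merged cluster BE
  updated: d(AY,BE)=41/2, d(BE,LN)=61/4, d(BE,M)=51/2
iteration 4: select AY,M (d=19/2); attach at lengths (13/4, 19/4); label the merged cluster AMY
  updated: d(AMY,BE)=133/6, d(AMY,LN)=29/2
iteration 5: select AMY,LN (d=29/2); attach at lengths (5/2, 27/4); label the merged cluster ALMNY
  updated: d(ALMNY,BE)=97/5
iteration 6: select ALMNY,BE (d=97/5); attach at lengths (49/20, 77/10); label the merged cluster ABELMNY
final tree: ((((A:3/2,Y:3/2):13/4,M:19/4):5/2,(L:1/2,N:1/2):27/4):49/20,(B:2,E:2):77/10)
total length: 177/5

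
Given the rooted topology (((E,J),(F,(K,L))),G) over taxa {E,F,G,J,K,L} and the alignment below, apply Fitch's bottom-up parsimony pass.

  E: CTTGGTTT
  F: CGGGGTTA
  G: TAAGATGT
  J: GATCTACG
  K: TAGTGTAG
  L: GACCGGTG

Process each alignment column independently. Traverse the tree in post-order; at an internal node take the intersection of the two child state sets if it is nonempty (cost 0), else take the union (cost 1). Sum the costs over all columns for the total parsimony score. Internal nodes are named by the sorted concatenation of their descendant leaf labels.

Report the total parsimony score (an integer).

22

[col 0] EJ: children E:{C}, J:{G} ∪→ {C,G}; cost 1
[col 0] KL: children K:{T}, L:{G} ∪→ {G,T}; cost 1
[col 0] FKL: children F:{C}, KL:{G,T} ∪→ {C,G,T}; cost 1
[col 0] EFJKL: children EJ:{C,G}, FKL:{C,G,T} ∩→ {C,G}; cost 0
[col 0] EFGJKL: children EFJKL:{C,G}, G:{T} ∪→ {C,G,T}; cost 1
[col 1] EJ: children E:{T}, J:{A} ∪→ {A,T}; cost 1
[col 1] KL: children K:{A}, L:{A} ∩→ {A}; cost 0
[col 1] FKL: children F:{G}, KL:{A} ∪→ {A,G}; cost 1
[col 1] EFJKL: children EJ:{A,T}, FKL:{A,G} ∩→ {A}; cost 0
[col 1] EFGJKL: children EFJKL:{A}, G:{A} ∩→ {A}; cost 0
[col 2] EJ: children E:{T}, J:{T} ∩→ {T}; cost 0
[col 2] KL: children K:{G}, L:{C} ∪→ {C,G}; cost 1
[col 2] FKL: children F:{G}, KL:{C,G} ∩→ {G}; cost 0
[col 2] EFJKL: children EJ:{T}, FKL:{G} ∪→ {G,T}; cost 1
[col 2] EFGJKL: children EFJKL:{G,T}, G:{A} ∪→ {A,G,T}; cost 1
[col 3] EJ: children E:{G}, J:{C} ∪→ {C,G}; cost 1
[col 3] KL: children K:{T}, L:{C} ∪→ {C,T}; cost 1
[col 3] FKL: children F:{G}, KL:{C,T} ∪→ {C,G,T}; cost 1
[col 3] EFJKL: children EJ:{C,G}, FKL:{C,G,T} ∩→ {C,G}; cost 0
[col 3] EFGJKL: children EFJKL:{C,G}, G:{G} ∩→ {G}; cost 0
[col 4] EJ: children E:{G}, J:{T} ∪→ {G,T}; cost 1
[col 4] KL: children K:{G}, L:{G} ∩→ {G}; cost 0
[col 4] FKL: children F:{G}, KL:{G} ∩→ {G}; cost 0
[col 4] EFJKL: children EJ:{G,T}, FKL:{G} ∩→ {G}; cost 0
[col 4] EFGJKL: children EFJKL:{G}, G:{A} ∪→ {A,G}; cost 1
[col 5] EJ: children E:{T}, J:{A} ∪→ {A,T}; cost 1
[col 5] KL: children K:{T}, L:{G} ∪→ {G,T}; cost 1
[col 5] FKL: children F:{T}, KL:{G,T} ∩→ {T}; cost 0
[col 5] EFJKL: children EJ:{A,T}, FKL:{T} ∩→ {T}; cost 0
[col 5] EFGJKL: children EFJKL:{T}, G:{T} ∩→ {T}; cost 0
[col 6] EJ: children E:{T}, J:{C} ∪→ {C,T}; cost 1
[col 6] KL: children K:{A}, L:{T} ∪→ {A,T}; cost 1
[col 6] FKL: children F:{T}, KL:{A,T} ∩→ {T}; cost 0
[col 6] EFJKL: children EJ:{C,T}, FKL:{T} ∩→ {T}; cost 0
[col 6] EFGJKL: children EFJKL:{T}, G:{G} ∪→ {G,T}; cost 1
[col 7] EJ: children E:{T}, J:{G} ∪→ {G,T}; cost 1
[col 7] KL: children K:{G}, L:{G} ∩→ {G}; cost 0
[col 7] FKL: children F:{A}, KL:{G} ∪→ {A,G}; cost 1
[col 7] EFJKL: children EJ:{G,T}, FKL:{A,G} ∩→ {G}; cost 0
[col 7] EFGJKL: children EFJKL:{G}, G:{T} ∪→ {G,T}; cost 1
per-site changes: [4, 2, 3, 3, 2, 2, 3, 3]; total = 22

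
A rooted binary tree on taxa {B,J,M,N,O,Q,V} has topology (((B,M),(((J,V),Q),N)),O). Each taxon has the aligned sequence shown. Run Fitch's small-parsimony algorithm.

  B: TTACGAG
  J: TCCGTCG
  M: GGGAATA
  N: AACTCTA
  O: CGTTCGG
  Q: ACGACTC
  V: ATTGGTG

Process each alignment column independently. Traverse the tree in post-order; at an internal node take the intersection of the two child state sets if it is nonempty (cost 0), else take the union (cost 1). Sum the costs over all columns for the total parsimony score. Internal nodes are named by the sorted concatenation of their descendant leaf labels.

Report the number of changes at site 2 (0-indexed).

BM@0: {T} ∪ {G} = {G,T} (union, +1)
JV@0: {T} ∪ {A} = {A,T} (union, +1)
JQV@0: {A,T} ∩ {A} = {A} (intersection, +0)
JNQV@0: {A} ∩ {A} = {A} (intersection, +0)
BJMNQV@0: {G,T} ∪ {A} = {A,G,T} (union, +1)
BJMNOQV@0: {A,G,T} ∪ {C} = {A,C,G,T} (union, +1)
BM@1: {T} ∪ {G} = {G,T} (union, +1)
JV@1: {C} ∪ {T} = {C,T} (union, +1)
JQV@1: {C,T} ∩ {C} = {C} (intersection, +0)
JNQV@1: {C} ∪ {A} = {A,C} (union, +1)
BJMNQV@1: {G,T} ∪ {A,C} = {A,C,G,T} (union, +1)
BJMNOQV@1: {A,C,G,T} ∩ {G} = {G} (intersection, +0)
BM@2: {A} ∪ {G} = {A,G} (union, +1)
JV@2: {C} ∪ {T} = {C,T} (union, +1)
JQV@2: {C,T} ∪ {G} = {C,G,T} (union, +1)
JNQV@2: {C,G,T} ∩ {C} = {C} (intersection, +0)
BJMNQV@2: {A,G} ∪ {C} = {A,C,G} (union, +1)
BJMNOQV@2: {A,C,G} ∪ {T} = {A,C,G,T} (union, +1)
BM@3: {C} ∪ {A} = {A,C} (union, +1)
JV@3: {G} ∩ {G} = {G} (intersection, +0)
JQV@3: {G} ∪ {A} = {A,G} (union, +1)
JNQV@3: {A,G} ∪ {T} = {A,G,T} (union, +1)
BJMNQV@3: {A,C} ∩ {A,G,T} = {A} (intersection, +0)
BJMNOQV@3: {A} ∪ {T} = {A,T} (union, +1)
BM@4: {G} ∪ {A} = {A,G} (union, +1)
JV@4: {T} ∪ {G} = {G,T} (union, +1)
JQV@4: {G,T} ∪ {C} = {C,G,T} (union, +1)
JNQV@4: {C,G,T} ∩ {C} = {C} (intersection, +0)
BJMNQV@4: {A,G} ∪ {C} = {A,C,G} (union, +1)
BJMNOQV@4: {A,C,G} ∩ {C} = {C} (intersection, +0)
BM@5: {A} ∪ {T} = {A,T} (union, +1)
JV@5: {C} ∪ {T} = {C,T} (union, +1)
JQV@5: {C,T} ∩ {T} = {T} (intersection, +0)
JNQV@5: {T} ∩ {T} = {T} (intersection, +0)
BJMNQV@5: {A,T} ∩ {T} = {T} (intersection, +0)
BJMNOQV@5: {T} ∪ {G} = {G,T} (union, +1)
BM@6: {G} ∪ {A} = {A,G} (union, +1)
JV@6: {G} ∩ {G} = {G} (intersection, +0)
JQV@6: {G} ∪ {C} = {C,G} (union, +1)
JNQV@6: {C,G} ∪ {A} = {A,C,G} (union, +1)
BJMNQV@6: {A,G} ∩ {A,C,G} = {A,G} (intersection, +0)
BJMNOQV@6: {A,G} ∩ {G} = {G} (intersection, +0)
per-site changes: [4, 4, 5, 4, 4, 3, 3]; total = 27

5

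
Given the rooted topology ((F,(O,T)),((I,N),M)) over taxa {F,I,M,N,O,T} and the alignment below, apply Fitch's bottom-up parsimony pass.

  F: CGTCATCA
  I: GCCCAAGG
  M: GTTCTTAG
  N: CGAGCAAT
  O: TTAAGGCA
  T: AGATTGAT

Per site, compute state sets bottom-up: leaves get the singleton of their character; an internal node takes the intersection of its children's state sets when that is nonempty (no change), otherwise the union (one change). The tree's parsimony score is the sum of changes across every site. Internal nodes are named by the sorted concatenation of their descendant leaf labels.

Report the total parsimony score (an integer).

25

site 0, node OT: O={T} ∪ T={A} → {A,T} (+1)
site 0, node FOT: F={C} ∪ OT={A,T} → {A,C,T} (+1)
site 0, node IN: I={G} ∪ N={C} → {C,G} (+1)
site 0, node IMN: IN={C,G} ∩ M={G} → {G} (+0)
site 0, node FIMNOT: FOT={A,C,T} ∪ IMN={G} → {A,C,G,T} (+1)
site 1, node OT: O={T} ∪ T={G} → {G,T} (+1)
site 1, node FOT: F={G} ∩ OT={G,T} → {G} (+0)
site 1, node IN: I={C} ∪ N={G} → {C,G} (+1)
site 1, node IMN: IN={C,G} ∪ M={T} → {C,G,T} (+1)
site 1, node FIMNOT: FOT={G} ∩ IMN={C,G,T} → {G} (+0)
site 2, node OT: O={A} ∩ T={A} → {A} (+0)
site 2, node FOT: F={T} ∪ OT={A} → {A,T} (+1)
site 2, node IN: I={C} ∪ N={A} → {A,C} (+1)
site 2, node IMN: IN={A,C} ∪ M={T} → {A,C,T} (+1)
site 2, node FIMNOT: FOT={A,T} ∩ IMN={A,C,T} → {A,T} (+0)
site 3, node OT: O={A} ∪ T={T} → {A,T} (+1)
site 3, node FOT: F={C} ∪ OT={A,T} → {A,C,T} (+1)
site 3, node IN: I={C} ∪ N={G} → {C,G} (+1)
site 3, node IMN: IN={C,G} ∩ M={C} → {C} (+0)
site 3, node FIMNOT: FOT={A,C,T} ∩ IMN={C} → {C} (+0)
site 4, node OT: O={G} ∪ T={T} → {G,T} (+1)
site 4, node FOT: F={A} ∪ OT={G,T} → {A,G,T} (+1)
site 4, node IN: I={A} ∪ N={C} → {A,C} (+1)
site 4, node IMN: IN={A,C} ∪ M={T} → {A,C,T} (+1)
site 4, node FIMNOT: FOT={A,G,T} ∩ IMN={A,C,T} → {A,T} (+0)
site 5, node OT: O={G} ∩ T={G} → {G} (+0)
site 5, node FOT: F={T} ∪ OT={G} → {G,T} (+1)
site 5, node IN: I={A} ∩ N={A} → {A} (+0)
site 5, node IMN: IN={A} ∪ M={T} → {A,T} (+1)
site 5, node FIMNOT: FOT={G,T} ∩ IMN={A,T} → {T} (+0)
site 6, node OT: O={C} ∪ T={A} → {A,C} (+1)
site 6, node FOT: F={C} ∩ OT={A,C} → {C} (+0)
site 6, node IN: I={G} ∪ N={A} → {A,G} (+1)
site 6, node IMN: IN={A,G} ∩ M={A} → {A} (+0)
site 6, node FIMNOT: FOT={C} ∪ IMN={A} → {A,C} (+1)
site 7, node OT: O={A} ∪ T={T} → {A,T} (+1)
site 7, node FOT: F={A} ∩ OT={A,T} → {A} (+0)
site 7, node IN: I={G} ∪ N={T} → {G,T} (+1)
site 7, node IMN: IN={G,T} ∩ M={G} → {G} (+0)
site 7, node FIMNOT: FOT={A} ∪ IMN={G} → {A,G} (+1)
per-site changes: [4, 3, 3, 3, 4, 2, 3, 3]; total = 25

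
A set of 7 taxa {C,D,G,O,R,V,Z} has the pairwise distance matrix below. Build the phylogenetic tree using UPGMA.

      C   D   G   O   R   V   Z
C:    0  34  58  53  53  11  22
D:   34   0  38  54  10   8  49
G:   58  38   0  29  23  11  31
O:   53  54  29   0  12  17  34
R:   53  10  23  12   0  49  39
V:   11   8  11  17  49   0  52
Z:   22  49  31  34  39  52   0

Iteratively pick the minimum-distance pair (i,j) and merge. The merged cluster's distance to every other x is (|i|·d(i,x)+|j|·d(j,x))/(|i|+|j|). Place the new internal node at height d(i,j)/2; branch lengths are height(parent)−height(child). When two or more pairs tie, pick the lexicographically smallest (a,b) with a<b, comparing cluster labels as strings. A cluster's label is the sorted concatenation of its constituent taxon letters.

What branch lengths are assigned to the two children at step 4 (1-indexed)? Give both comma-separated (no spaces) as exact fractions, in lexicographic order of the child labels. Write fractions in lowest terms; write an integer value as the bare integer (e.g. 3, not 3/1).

33/4,49/4

step 1: merge (D,V) at d=8; branch lengths D→4, V→4; new cluster DV
  updated: d(C,DV)=45/2, d(DV,G)=49/2, d(DV,O)=71/2, d(DV,R)=59/2, d(DV,Z)=101/2
step 2: merge (O,R) at d=12; branch lengths O→6, R→6; new cluster OR
  updated: d(C,OR)=53, d(DV,OR)=65/2, d(G,OR)=26, d(OR,Z)=73/2
step 3: merge (C,Z) at d=22; branch lengths C→11, Z→11; new cluster CZ
  updated: d(CZ,DV)=73/2, d(CZ,G)=89/2, d(CZ,OR)=179/4
step 4: merge (DV,G) at d=49/2; branch lengths DV→33/4, G→49/4; new cluster DGV
  updated: d(CZ,DGV)=235/6, d(DGV,OR)=91/3
step 5: merge (DGV,OR) at d=91/3; branch lengths DGV→35/12, OR→55/6; new cluster DGORV
  updated: d(CZ,DGORV)=207/5
step 6: merge (CZ,DGORV) at d=207/5; branch lengths CZ→97/10, DGORV→83/15; new cluster CDGORVZ
final tree: ((C:11,Z:11):97/10,(((D:4,V:4):33/4,G:49/4):35/12,(O:6,R:6):55/6):83/15)
total length: 5389/60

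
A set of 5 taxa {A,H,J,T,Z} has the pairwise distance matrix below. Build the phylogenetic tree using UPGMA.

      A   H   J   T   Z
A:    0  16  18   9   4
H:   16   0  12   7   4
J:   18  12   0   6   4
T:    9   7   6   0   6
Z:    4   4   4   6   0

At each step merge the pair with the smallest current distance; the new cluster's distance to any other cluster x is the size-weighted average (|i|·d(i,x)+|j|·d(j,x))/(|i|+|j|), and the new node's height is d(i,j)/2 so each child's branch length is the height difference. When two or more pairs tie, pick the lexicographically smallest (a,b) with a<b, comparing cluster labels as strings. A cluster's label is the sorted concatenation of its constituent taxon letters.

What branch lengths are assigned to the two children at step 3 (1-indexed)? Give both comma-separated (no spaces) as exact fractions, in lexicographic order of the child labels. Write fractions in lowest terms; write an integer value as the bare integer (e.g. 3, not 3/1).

1. join A+Z (d=4) ⇒ AZ; edges |A|=2, |Z|=2
  updated: d(AZ,H)=10, d(AZ,J)=11, d(AZ,T)=15/2
2. join J+T (d=6) ⇒ JT; edges |J|=3, |T|=3
  updated: d(AZ,JT)=37/4, d(H,JT)=19/2
3. join AZ+JT (d=37/4) ⇒ AJTZ; edges |AZ|=21/8, |JT|=13/8
  updated: d(AJTZ,H)=39/4
4. join AJTZ+H (d=39/4) ⇒ AHJTZ; edges |AJTZ|=1/4, |H|=39/8
final tree: (((A:2,Z:2):21/8,(J:3,T:3):13/8):1/4,H:39/8)
total length: 155/8

21/8,13/8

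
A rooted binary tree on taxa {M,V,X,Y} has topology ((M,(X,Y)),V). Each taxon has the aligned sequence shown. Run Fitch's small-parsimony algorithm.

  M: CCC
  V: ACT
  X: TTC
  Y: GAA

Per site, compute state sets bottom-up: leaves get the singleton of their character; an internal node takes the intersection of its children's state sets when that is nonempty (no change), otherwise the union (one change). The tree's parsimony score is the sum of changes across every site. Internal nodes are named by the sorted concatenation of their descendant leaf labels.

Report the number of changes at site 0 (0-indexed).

site 0, node XY: X={T} ∪ Y={G} → {G,T} (+1)
site 0, node MXY: M={C} ∪ XY={G,T} → {C,G,T} (+1)
site 0, node MVXY: MXY={C,G,T} ∪ V={A} → {A,C,G,T} (+1)
site 1, node XY: X={T} ∪ Y={A} → {A,T} (+1)
site 1, node MXY: M={C} ∪ XY={A,T} → {A,C,T} (+1)
site 1, node MVXY: MXY={A,C,T} ∩ V={C} → {C} (+0)
site 2, node XY: X={C} ∪ Y={A} → {A,C} (+1)
site 2, node MXY: M={C} ∩ XY={A,C} → {C} (+0)
site 2, node MVXY: MXY={C} ∪ V={T} → {C,T} (+1)
per-site changes: [3, 2, 2]; total = 7

3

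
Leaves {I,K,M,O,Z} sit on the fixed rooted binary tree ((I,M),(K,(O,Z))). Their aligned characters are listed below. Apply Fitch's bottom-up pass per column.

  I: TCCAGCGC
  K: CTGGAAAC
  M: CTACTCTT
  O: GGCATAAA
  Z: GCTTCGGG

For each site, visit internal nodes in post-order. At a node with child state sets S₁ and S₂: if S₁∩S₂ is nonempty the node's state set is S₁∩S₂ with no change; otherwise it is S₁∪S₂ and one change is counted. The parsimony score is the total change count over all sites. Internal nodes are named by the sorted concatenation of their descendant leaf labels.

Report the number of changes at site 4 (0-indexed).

site 0, node IM: I={T} ∪ M={C} → {C,T} (+1)
site 0, node OZ: O={G} ∩ Z={G} → {G} (+0)
site 0, node KOZ: K={C} ∪ OZ={G} → {C,G} (+1)
site 0, node IKMOZ: IM={C,T} ∩ KOZ={C,G} → {C} (+0)
site 1, node IM: I={C} ∪ M={T} → {C,T} (+1)
site 1, node OZ: O={G} ∪ Z={C} → {C,G} (+1)
site 1, node KOZ: K={T} ∪ OZ={C,G} → {C,G,T} (+1)
site 1, node IKMOZ: IM={C,T} ∩ KOZ={C,G,T} → {C,T} (+0)
site 2, node IM: I={C} ∪ M={A} → {A,C} (+1)
site 2, node OZ: O={C} ∪ Z={T} → {C,T} (+1)
site 2, node KOZ: K={G} ∪ OZ={C,T} → {C,G,T} (+1)
site 2, node IKMOZ: IM={A,C} ∩ KOZ={C,G,T} → {C} (+0)
site 3, node IM: I={A} ∪ M={C} → {A,C} (+1)
site 3, node OZ: O={A} ∪ Z={T} → {A,T} (+1)
site 3, node KOZ: K={G} ∪ OZ={A,T} → {A,G,T} (+1)
site 3, node IKMOZ: IM={A,C} ∩ KOZ={A,G,T} → {A} (+0)
site 4, node IM: I={G} ∪ M={T} → {G,T} (+1)
site 4, node OZ: O={T} ∪ Z={C} → {C,T} (+1)
site 4, node KOZ: K={A} ∪ OZ={C,T} → {A,C,T} (+1)
site 4, node IKMOZ: IM={G,T} ∩ KOZ={A,C,T} → {T} (+0)
site 5, node IM: I={C} ∩ M={C} → {C} (+0)
site 5, node OZ: O={A} ∪ Z={G} → {A,G} (+1)
site 5, node KOZ: K={A} ∩ OZ={A,G} → {A} (+0)
site 5, node IKMOZ: IM={C} ∪ KOZ={A} → {A,C} (+1)
site 6, node IM: I={G} ∪ M={T} → {G,T} (+1)
site 6, node OZ: O={A} ∪ Z={G} → {A,G} (+1)
site 6, node KOZ: K={A} ∩ OZ={A,G} → {A} (+0)
site 6, node IKMOZ: IM={G,T} ∪ KOZ={A} → {A,G,T} (+1)
site 7, node IM: I={C} ∪ M={T} → {C,T} (+1)
site 7, node OZ: O={A} ∪ Z={G} → {A,G} (+1)
site 7, node KOZ: K={C} ∪ OZ={A,G} → {A,C,G} (+1)
site 7, node IKMOZ: IM={C,T} ∩ KOZ={A,C,G} → {C} (+0)
per-site changes: [2, 3, 3, 3, 3, 2, 3, 3]; total = 22

3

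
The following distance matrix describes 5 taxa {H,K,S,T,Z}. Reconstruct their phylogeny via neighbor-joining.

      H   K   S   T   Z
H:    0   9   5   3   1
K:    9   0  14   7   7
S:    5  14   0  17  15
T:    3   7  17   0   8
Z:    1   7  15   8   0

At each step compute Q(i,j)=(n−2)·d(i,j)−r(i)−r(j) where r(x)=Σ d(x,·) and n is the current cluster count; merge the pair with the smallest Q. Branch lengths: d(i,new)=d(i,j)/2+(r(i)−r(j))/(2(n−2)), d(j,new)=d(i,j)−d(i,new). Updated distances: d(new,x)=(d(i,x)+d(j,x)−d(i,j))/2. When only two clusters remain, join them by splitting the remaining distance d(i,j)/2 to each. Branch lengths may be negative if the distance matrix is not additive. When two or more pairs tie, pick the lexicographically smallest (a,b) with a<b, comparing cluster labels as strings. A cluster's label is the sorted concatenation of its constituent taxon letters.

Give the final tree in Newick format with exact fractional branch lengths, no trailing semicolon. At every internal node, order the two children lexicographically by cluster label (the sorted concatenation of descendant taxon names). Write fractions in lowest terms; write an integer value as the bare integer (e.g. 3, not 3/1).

iteration 1: select H,S (d=5, Q=-54); attach at lengths (-3, 8); label the merged cluster HS
  updated: d(HS,K)=9, d(HS,T)=15/2, d(HS,Z)=11/2
iteration 2: select HS,Z (d=11/2, Q=-63/2); attach at lengths (25/8, 19/8); label the merged cluster HSZ
  updated: d(HSZ,K)=21/4, d(HSZ,T)=5
iteration 3: select HSZ,K (d=21/4, Q=-69/4); attach at lengths (13/8, 29/8); label the merged cluster HKSZ
  updated: d(HKSZ,T)=27/8
iteration 4: select HKSZ,T (d=27/8); attach at lengths (27/16, 27/16); label the merged cluster HKSTZ
final tree: ((((H:-3,S:8):25/8,Z:19/8):13/8,K:29/8):27/16,T:27/16)
total length: 153/8

((((H:-3,S:8):25/8,Z:19/8):13/8,K:29/8):27/16,T:27/16)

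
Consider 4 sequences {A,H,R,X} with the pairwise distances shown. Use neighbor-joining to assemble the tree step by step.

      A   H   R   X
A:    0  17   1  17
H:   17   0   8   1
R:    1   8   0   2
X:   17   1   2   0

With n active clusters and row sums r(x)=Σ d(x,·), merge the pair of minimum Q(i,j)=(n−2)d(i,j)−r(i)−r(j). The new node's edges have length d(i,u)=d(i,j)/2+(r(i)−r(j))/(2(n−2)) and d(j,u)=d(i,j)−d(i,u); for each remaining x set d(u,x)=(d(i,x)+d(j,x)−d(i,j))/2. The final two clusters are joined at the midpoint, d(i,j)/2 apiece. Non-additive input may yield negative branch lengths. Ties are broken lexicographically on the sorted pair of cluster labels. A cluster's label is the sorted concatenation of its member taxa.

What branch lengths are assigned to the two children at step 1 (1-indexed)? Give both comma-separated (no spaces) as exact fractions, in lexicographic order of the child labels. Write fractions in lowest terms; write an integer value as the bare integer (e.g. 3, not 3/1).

13/2,-11/2

step 1: merge (A,R) at d=1, Q=-44; branch lengths A→13/2, R→-11/2; new cluster AR
  updated: d(AR,H)=12, d(AR,X)=9
step 2: merge (AR,H) at d=12, Q=-22; branch lengths AR→10, H→2; new cluster AHR
  updated: d(AHR,X)=-1
step 3: merge (AHR,X) at d=-1; branch lengths AHR→-1/2, X→-1/2; new cluster AHRX
final tree: (((A:13/2,R:-11/2):10,H:2):-1/2,X:-1/2)
total length: 12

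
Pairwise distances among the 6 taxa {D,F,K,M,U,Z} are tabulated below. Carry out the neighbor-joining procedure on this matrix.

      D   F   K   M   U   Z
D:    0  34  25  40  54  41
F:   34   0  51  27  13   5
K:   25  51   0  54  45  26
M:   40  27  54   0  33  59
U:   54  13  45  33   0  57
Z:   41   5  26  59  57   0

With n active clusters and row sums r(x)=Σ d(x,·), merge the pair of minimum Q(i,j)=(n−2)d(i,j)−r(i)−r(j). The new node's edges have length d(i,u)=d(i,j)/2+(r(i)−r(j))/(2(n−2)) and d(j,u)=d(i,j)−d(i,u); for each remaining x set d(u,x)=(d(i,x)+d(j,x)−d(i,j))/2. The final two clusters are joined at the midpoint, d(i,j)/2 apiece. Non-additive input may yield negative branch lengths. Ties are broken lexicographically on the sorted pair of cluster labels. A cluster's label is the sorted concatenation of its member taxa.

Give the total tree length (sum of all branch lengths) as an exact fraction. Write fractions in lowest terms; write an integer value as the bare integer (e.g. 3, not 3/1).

753/8

step 1: merge (F,Z) at d=5, Q=-298; branch lengths F→-19/4, Z→39/4; new cluster FZ
  updated: d(D,FZ)=35, d(FZ,K)=36, d(FZ,M)=81/2, d(FZ,U)=65/2
step 2: merge (D,K) at d=25, Q=-239; branch lengths D→23/2, K→27/2; new cluster DK
  updated: d(DK,FZ)=23, d(DK,M)=69/2, d(DK,U)=37
step 3: merge (DK,FZ) at d=23, Q=-289/2; branch lengths DK→89/8, FZ→95/8; new cluster DFKZ
  updated: d(DFKZ,M)=26, d(DFKZ,U)=93/4
step 4: merge (DFKZ,M) at d=26, Q=-329/4; branch lengths DFKZ→65/8, M→143/8; new cluster DFKMZ
  updated: d(DFKMZ,U)=121/8
step 5: merge (DFKMZ,U) at d=121/8; branch lengths DFKMZ→121/16, U→121/16; new cluster DFKMUZ
final tree: ((((D:23/2,K:27/2):89/8,(F:-19/4,Z:39/4):95/8):65/8,M:143/8):121/16,U:121/16)
total length: 753/8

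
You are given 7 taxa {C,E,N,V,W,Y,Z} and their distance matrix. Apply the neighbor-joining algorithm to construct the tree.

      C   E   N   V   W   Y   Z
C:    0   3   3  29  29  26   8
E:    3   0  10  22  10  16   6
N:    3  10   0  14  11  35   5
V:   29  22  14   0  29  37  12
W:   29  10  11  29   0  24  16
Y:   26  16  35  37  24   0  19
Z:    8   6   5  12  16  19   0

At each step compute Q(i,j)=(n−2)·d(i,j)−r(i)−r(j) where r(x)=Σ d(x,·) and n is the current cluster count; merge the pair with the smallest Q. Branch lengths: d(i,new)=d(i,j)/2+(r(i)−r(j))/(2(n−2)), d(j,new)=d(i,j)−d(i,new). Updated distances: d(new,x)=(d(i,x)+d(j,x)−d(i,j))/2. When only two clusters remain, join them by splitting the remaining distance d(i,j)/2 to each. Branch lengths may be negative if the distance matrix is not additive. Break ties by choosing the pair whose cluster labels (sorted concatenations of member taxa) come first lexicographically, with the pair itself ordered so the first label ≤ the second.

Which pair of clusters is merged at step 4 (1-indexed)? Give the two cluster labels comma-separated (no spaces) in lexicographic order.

iteration 1: select C,N (d=3, Q=-161); attach at lengths (7/2, -1/2); label the merged cluster CN
  updated: d(CN,E)=5, d(CN,V)=20, d(CN,W)=37/2, d(CN,Y)=29, d(CN,Z)=5
iteration 2: select V,Z (d=12, Q=-130); attach at lengths (55/4, -7/4); label the merged cluster VZ
  updated: d(CN,VZ)=13/2, d(E,VZ)=8, d(VZ,W)=33/2, d(VZ,Y)=22
iteration 3: select CN,VZ (d=13/2, Q=-185/2); attach at lengths (17/4, 9/4); label the merged cluster CNVZ
  updated: d(CNVZ,E)=13/4, d(CNVZ,W)=57/4, d(CNVZ,Y)=89/4
iteration 4: select CNVZ,E (d=13/4, Q=-125/2); attach at lengths (17/4, -1); label the merged cluster CENVZ
  updated: d(CENVZ,W)=21/2, d(CENVZ,Y)=35/2
iteration 5: select CENVZ,W (d=21/2, Q=-52); attach at lengths (2, 17/2); label the merged cluster CENVWZ
  updated: d(CENVWZ,Y)=31/2
iteration 6: select CENVWZ,Y (d=31/2); attach at lengths (31/4, 31/4); label the merged cluster CENVWYZ
final tree: (((((C:7/2,N:-1/2):17/4,(V:55/4,Z:-7/4):9/4):17/4,E:-1):2,W:17/2):31/4,Y:31/4)
total length: 203/4

CNVZ,E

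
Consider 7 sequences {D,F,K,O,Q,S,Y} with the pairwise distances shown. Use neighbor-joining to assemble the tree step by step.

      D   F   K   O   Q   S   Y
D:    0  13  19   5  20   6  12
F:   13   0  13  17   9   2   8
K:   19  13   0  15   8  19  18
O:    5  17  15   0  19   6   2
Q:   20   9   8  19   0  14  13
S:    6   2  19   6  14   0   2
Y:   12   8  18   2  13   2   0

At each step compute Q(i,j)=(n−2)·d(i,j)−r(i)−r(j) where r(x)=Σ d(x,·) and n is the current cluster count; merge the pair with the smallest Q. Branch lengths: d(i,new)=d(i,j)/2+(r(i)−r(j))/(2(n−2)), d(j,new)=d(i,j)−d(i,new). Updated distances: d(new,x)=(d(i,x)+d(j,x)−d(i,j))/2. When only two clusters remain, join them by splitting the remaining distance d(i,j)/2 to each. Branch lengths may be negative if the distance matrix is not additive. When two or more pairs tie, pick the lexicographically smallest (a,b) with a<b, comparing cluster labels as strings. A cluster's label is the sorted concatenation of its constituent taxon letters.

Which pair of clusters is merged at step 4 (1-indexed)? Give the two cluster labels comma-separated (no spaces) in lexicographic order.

DO,Y

1. join K+Q (d=8, Q=-135) ⇒ KQ; edges |K|=49/10, |Q|=31/10
  updated: d(D,KQ)=31/2, d(F,KQ)=7, d(KQ,O)=13, d(KQ,S)=25/2, d(KQ,Y)=23/2
2. join F+KQ (d=7, Q=-157/2) ⇒ FKQ; edges |F|=31/16, |KQ|=81/16
  updated: d(D,FKQ)=43/4, d(FKQ,O)=23/2, d(FKQ,S)=15/4, d(FKQ,Y)=25/4
3. join D+O (d=5, Q=-173/4) ⇒ DO; edges |D|=97/24, |O|=23/24
  updated: d(DO,FKQ)=69/8, d(DO,S)=7/2, d(DO,Y)=9/2
4. join DO+Y (d=9/2, Q=-163/8) ⇒ DOY; edges |DO|=103/32, |Y|=41/32
  updated: d(DOY,FKQ)=83/16, d(DOY,S)=1/2
5. join DOY+FKQ (d=83/16, Q=-151/16) ⇒ DFKOQY; edges |DOY|=31/32, |FKQ|=135/32
  updated: d(DFKOQY,S)=-15/32
6. join DFKOQY+S (d=-15/32) ⇒ DFKOQSY; edges |DFKOQY|=-15/64, |S|=-15/64
final tree: ((((D:97/24,O:23/24):103/32,Y:41/32):31/32,(F:31/16,(K:49/10,Q:31/10):81/16):135/32):-15/64,S:-15/64)
total length: 935/32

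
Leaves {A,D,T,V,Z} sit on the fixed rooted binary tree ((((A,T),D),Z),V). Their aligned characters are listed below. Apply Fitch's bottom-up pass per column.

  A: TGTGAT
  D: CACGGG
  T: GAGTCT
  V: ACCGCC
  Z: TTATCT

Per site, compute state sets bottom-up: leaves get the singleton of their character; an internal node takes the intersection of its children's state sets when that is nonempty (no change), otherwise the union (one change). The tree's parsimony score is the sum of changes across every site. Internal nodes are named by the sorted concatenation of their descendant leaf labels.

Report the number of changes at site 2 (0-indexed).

AT@0: {T} ∪ {G} = {G,T} (union, +1)
ADT@0: {G,T} ∪ {C} = {C,G,T} (union, +1)
ADTZ@0: {C,G,T} ∩ {T} = {T} (intersection, +0)
ADTVZ@0: {T} ∪ {A} = {A,T} (union, +1)
AT@1: {G} ∪ {A} = {A,G} (union, +1)
ADT@1: {A,G} ∩ {A} = {A} (intersection, +0)
ADTZ@1: {A} ∪ {T} = {A,T} (union, +1)
ADTVZ@1: {A,T} ∪ {C} = {A,C,T} (union, +1)
AT@2: {T} ∪ {G} = {G,T} (union, +1)
ADT@2: {G,T} ∪ {C} = {C,G,T} (union, +1)
ADTZ@2: {C,G,T} ∪ {A} = {A,C,G,T} (union, +1)
ADTVZ@2: {A,C,G,T} ∩ {C} = {C} (intersection, +0)
AT@3: {G} ∪ {T} = {G,T} (union, +1)
ADT@3: {G,T} ∩ {G} = {G} (intersection, +0)
ADTZ@3: {G} ∪ {T} = {G,T} (union, +1)
ADTVZ@3: {G,T} ∩ {G} = {G} (intersection, +0)
AT@4: {A} ∪ {C} = {A,C} (union, +1)
ADT@4: {A,C} ∪ {G} = {A,C,G} (union, +1)
ADTZ@4: {A,C,G} ∩ {C} = {C} (intersection, +0)
ADTVZ@4: {C} ∩ {C} = {C} (intersection, +0)
AT@5: {T} ∩ {T} = {T} (intersection, +0)
ADT@5: {T} ∪ {G} = {G,T} (union, +1)
ADTZ@5: {G,T} ∩ {T} = {T} (intersection, +0)
ADTVZ@5: {T} ∪ {C} = {C,T} (union, +1)
per-site changes: [3, 3, 3, 2, 2, 2]; total = 15

3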